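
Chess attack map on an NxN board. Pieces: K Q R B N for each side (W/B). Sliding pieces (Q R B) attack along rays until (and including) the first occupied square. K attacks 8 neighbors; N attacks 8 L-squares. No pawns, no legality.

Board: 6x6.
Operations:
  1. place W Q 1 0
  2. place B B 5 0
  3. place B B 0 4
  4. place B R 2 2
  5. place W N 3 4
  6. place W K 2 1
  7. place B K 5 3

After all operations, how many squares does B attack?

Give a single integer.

Answer: 18

Derivation:
Op 1: place WQ@(1,0)
Op 2: place BB@(5,0)
Op 3: place BB@(0,4)
Op 4: place BR@(2,2)
Op 5: place WN@(3,4)
Op 6: place WK@(2,1)
Op 7: place BK@(5,3)
Per-piece attacks for B:
  BB@(0,4): attacks (1,5) (1,3) (2,2) [ray(1,-1) blocked at (2,2)]
  BR@(2,2): attacks (2,3) (2,4) (2,5) (2,1) (3,2) (4,2) (5,2) (1,2) (0,2) [ray(0,-1) blocked at (2,1)]
  BB@(5,0): attacks (4,1) (3,2) (2,3) (1,4) (0,5)
  BK@(5,3): attacks (5,4) (5,2) (4,3) (4,4) (4,2)
Union (18 distinct): (0,2) (0,5) (1,2) (1,3) (1,4) (1,5) (2,1) (2,2) (2,3) (2,4) (2,5) (3,2) (4,1) (4,2) (4,3) (4,4) (5,2) (5,4)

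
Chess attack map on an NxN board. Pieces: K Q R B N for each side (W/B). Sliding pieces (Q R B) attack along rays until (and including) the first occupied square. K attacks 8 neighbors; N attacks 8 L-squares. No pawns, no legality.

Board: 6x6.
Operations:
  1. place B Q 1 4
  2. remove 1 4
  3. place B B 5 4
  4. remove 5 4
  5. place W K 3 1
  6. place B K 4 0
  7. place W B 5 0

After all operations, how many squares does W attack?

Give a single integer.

Op 1: place BQ@(1,4)
Op 2: remove (1,4)
Op 3: place BB@(5,4)
Op 4: remove (5,4)
Op 5: place WK@(3,1)
Op 6: place BK@(4,0)
Op 7: place WB@(5,0)
Per-piece attacks for W:
  WK@(3,1): attacks (3,2) (3,0) (4,1) (2,1) (4,2) (4,0) (2,2) (2,0)
  WB@(5,0): attacks (4,1) (3,2) (2,3) (1,4) (0,5)
Union (11 distinct): (0,5) (1,4) (2,0) (2,1) (2,2) (2,3) (3,0) (3,2) (4,0) (4,1) (4,2)

Answer: 11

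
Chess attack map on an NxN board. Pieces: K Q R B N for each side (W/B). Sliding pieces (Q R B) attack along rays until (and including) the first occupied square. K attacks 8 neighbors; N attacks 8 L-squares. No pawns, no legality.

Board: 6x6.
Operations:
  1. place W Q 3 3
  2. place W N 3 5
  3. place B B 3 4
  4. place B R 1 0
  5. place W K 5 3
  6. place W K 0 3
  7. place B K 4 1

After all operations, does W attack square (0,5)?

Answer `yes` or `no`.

Op 1: place WQ@(3,3)
Op 2: place WN@(3,5)
Op 3: place BB@(3,4)
Op 4: place BR@(1,0)
Op 5: place WK@(5,3)
Op 6: place WK@(0,3)
Op 7: place BK@(4,1)
Per-piece attacks for W:
  WK@(0,3): attacks (0,4) (0,2) (1,3) (1,4) (1,2)
  WQ@(3,3): attacks (3,4) (3,2) (3,1) (3,0) (4,3) (5,3) (2,3) (1,3) (0,3) (4,4) (5,5) (4,2) (5,1) (2,4) (1,5) (2,2) (1,1) (0,0) [ray(0,1) blocked at (3,4); ray(1,0) blocked at (5,3); ray(-1,0) blocked at (0,3)]
  WN@(3,5): attacks (4,3) (5,4) (2,3) (1,4)
  WK@(5,3): attacks (5,4) (5,2) (4,3) (4,4) (4,2)
W attacks (0,5): no

Answer: no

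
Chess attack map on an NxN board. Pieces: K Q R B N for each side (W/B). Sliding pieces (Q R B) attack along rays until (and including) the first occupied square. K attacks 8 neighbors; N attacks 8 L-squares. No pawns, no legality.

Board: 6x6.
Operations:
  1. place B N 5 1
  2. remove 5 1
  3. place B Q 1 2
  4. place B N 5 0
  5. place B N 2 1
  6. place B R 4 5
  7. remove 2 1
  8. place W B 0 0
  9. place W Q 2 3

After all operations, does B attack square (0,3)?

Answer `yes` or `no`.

Answer: yes

Derivation:
Op 1: place BN@(5,1)
Op 2: remove (5,1)
Op 3: place BQ@(1,2)
Op 4: place BN@(5,0)
Op 5: place BN@(2,1)
Op 6: place BR@(4,5)
Op 7: remove (2,1)
Op 8: place WB@(0,0)
Op 9: place WQ@(2,3)
Per-piece attacks for B:
  BQ@(1,2): attacks (1,3) (1,4) (1,5) (1,1) (1,0) (2,2) (3,2) (4,2) (5,2) (0,2) (2,3) (2,1) (3,0) (0,3) (0,1) [ray(1,1) blocked at (2,3)]
  BR@(4,5): attacks (4,4) (4,3) (4,2) (4,1) (4,0) (5,5) (3,5) (2,5) (1,5) (0,5)
  BN@(5,0): attacks (4,2) (3,1)
B attacks (0,3): yes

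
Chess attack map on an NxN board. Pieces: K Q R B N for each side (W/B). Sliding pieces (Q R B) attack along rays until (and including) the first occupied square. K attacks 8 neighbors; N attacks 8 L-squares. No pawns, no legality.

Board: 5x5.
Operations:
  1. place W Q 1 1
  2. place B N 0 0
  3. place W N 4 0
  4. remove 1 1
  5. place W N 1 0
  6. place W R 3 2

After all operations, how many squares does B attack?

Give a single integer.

Answer: 2

Derivation:
Op 1: place WQ@(1,1)
Op 2: place BN@(0,0)
Op 3: place WN@(4,0)
Op 4: remove (1,1)
Op 5: place WN@(1,0)
Op 6: place WR@(3,2)
Per-piece attacks for B:
  BN@(0,0): attacks (1,2) (2,1)
Union (2 distinct): (1,2) (2,1)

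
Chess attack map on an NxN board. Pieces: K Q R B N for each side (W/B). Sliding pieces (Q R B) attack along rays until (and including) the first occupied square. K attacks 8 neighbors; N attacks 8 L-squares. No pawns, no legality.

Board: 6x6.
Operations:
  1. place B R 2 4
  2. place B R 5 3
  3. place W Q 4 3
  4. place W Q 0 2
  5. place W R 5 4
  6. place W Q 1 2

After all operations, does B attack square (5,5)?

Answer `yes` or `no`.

Op 1: place BR@(2,4)
Op 2: place BR@(5,3)
Op 3: place WQ@(4,3)
Op 4: place WQ@(0,2)
Op 5: place WR@(5,4)
Op 6: place WQ@(1,2)
Per-piece attacks for B:
  BR@(2,4): attacks (2,5) (2,3) (2,2) (2,1) (2,0) (3,4) (4,4) (5,4) (1,4) (0,4) [ray(1,0) blocked at (5,4)]
  BR@(5,3): attacks (5,4) (5,2) (5,1) (5,0) (4,3) [ray(0,1) blocked at (5,4); ray(-1,0) blocked at (4,3)]
B attacks (5,5): no

Answer: no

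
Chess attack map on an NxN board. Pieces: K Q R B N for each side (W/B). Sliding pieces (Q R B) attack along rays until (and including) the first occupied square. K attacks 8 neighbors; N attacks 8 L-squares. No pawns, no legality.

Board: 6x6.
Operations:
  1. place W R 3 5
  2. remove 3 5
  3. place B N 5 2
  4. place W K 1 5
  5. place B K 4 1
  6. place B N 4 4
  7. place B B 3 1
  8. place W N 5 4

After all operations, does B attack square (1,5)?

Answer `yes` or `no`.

Answer: no

Derivation:
Op 1: place WR@(3,5)
Op 2: remove (3,5)
Op 3: place BN@(5,2)
Op 4: place WK@(1,5)
Op 5: place BK@(4,1)
Op 6: place BN@(4,4)
Op 7: place BB@(3,1)
Op 8: place WN@(5,4)
Per-piece attacks for B:
  BB@(3,1): attacks (4,2) (5,3) (4,0) (2,2) (1,3) (0,4) (2,0)
  BK@(4,1): attacks (4,2) (4,0) (5,1) (3,1) (5,2) (5,0) (3,2) (3,0)
  BN@(4,4): attacks (2,5) (5,2) (3,2) (2,3)
  BN@(5,2): attacks (4,4) (3,3) (4,0) (3,1)
B attacks (1,5): no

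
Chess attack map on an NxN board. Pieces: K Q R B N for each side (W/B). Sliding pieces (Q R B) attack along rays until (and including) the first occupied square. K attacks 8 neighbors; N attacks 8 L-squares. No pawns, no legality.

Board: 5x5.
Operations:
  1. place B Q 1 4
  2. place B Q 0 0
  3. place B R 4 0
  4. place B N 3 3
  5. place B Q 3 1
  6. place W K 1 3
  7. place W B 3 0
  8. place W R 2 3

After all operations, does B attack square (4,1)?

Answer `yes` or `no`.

Answer: yes

Derivation:
Op 1: place BQ@(1,4)
Op 2: place BQ@(0,0)
Op 3: place BR@(4,0)
Op 4: place BN@(3,3)
Op 5: place BQ@(3,1)
Op 6: place WK@(1,3)
Op 7: place WB@(3,0)
Op 8: place WR@(2,3)
Per-piece attacks for B:
  BQ@(0,0): attacks (0,1) (0,2) (0,3) (0,4) (1,0) (2,0) (3,0) (1,1) (2,2) (3,3) [ray(1,0) blocked at (3,0); ray(1,1) blocked at (3,3)]
  BQ@(1,4): attacks (1,3) (2,4) (3,4) (4,4) (0,4) (2,3) (0,3) [ray(0,-1) blocked at (1,3); ray(1,-1) blocked at (2,3)]
  BQ@(3,1): attacks (3,2) (3,3) (3,0) (4,1) (2,1) (1,1) (0,1) (4,2) (4,0) (2,2) (1,3) (2,0) [ray(0,1) blocked at (3,3); ray(0,-1) blocked at (3,0); ray(1,-1) blocked at (4,0); ray(-1,1) blocked at (1,3)]
  BN@(3,3): attacks (1,4) (4,1) (2,1) (1,2)
  BR@(4,0): attacks (4,1) (4,2) (4,3) (4,4) (3,0) [ray(-1,0) blocked at (3,0)]
B attacks (4,1): yes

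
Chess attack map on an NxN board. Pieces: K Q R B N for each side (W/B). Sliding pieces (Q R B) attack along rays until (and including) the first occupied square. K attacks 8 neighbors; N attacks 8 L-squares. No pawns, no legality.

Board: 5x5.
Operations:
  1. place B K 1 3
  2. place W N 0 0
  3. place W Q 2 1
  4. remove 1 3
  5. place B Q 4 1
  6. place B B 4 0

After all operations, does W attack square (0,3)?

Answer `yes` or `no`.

Op 1: place BK@(1,3)
Op 2: place WN@(0,0)
Op 3: place WQ@(2,1)
Op 4: remove (1,3)
Op 5: place BQ@(4,1)
Op 6: place BB@(4,0)
Per-piece attacks for W:
  WN@(0,0): attacks (1,2) (2,1)
  WQ@(2,1): attacks (2,2) (2,3) (2,4) (2,0) (3,1) (4,1) (1,1) (0,1) (3,2) (4,3) (3,0) (1,2) (0,3) (1,0) [ray(1,0) blocked at (4,1)]
W attacks (0,3): yes

Answer: yes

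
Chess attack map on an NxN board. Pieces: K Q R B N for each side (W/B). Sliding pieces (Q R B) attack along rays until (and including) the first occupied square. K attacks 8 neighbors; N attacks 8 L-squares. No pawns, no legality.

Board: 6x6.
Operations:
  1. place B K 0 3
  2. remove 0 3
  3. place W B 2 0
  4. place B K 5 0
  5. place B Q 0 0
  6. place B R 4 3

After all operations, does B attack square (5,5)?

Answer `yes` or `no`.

Op 1: place BK@(0,3)
Op 2: remove (0,3)
Op 3: place WB@(2,0)
Op 4: place BK@(5,0)
Op 5: place BQ@(0,0)
Op 6: place BR@(4,3)
Per-piece attacks for B:
  BQ@(0,0): attacks (0,1) (0,2) (0,3) (0,4) (0,5) (1,0) (2,0) (1,1) (2,2) (3,3) (4,4) (5,5) [ray(1,0) blocked at (2,0)]
  BR@(4,3): attacks (4,4) (4,5) (4,2) (4,1) (4,0) (5,3) (3,3) (2,3) (1,3) (0,3)
  BK@(5,0): attacks (5,1) (4,0) (4,1)
B attacks (5,5): yes

Answer: yes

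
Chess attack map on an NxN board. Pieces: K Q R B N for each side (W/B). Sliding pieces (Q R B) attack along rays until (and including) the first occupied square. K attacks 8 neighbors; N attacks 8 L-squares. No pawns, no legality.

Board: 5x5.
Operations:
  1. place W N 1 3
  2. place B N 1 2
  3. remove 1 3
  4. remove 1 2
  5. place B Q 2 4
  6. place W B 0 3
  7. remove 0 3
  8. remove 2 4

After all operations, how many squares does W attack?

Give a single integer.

Answer: 0

Derivation:
Op 1: place WN@(1,3)
Op 2: place BN@(1,2)
Op 3: remove (1,3)
Op 4: remove (1,2)
Op 5: place BQ@(2,4)
Op 6: place WB@(0,3)
Op 7: remove (0,3)
Op 8: remove (2,4)
Per-piece attacks for W:
Union (0 distinct): (none)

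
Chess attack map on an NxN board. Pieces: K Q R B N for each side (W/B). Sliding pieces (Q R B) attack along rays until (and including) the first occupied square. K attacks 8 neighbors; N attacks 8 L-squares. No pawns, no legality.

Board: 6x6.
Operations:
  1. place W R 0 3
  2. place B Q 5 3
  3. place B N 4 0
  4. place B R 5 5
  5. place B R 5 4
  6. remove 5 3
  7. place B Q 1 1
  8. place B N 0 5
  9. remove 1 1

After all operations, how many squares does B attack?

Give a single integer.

Op 1: place WR@(0,3)
Op 2: place BQ@(5,3)
Op 3: place BN@(4,0)
Op 4: place BR@(5,5)
Op 5: place BR@(5,4)
Op 6: remove (5,3)
Op 7: place BQ@(1,1)
Op 8: place BN@(0,5)
Op 9: remove (1,1)
Per-piece attacks for B:
  BN@(0,5): attacks (1,3) (2,4)
  BN@(4,0): attacks (5,2) (3,2) (2,1)
  BR@(5,4): attacks (5,5) (5,3) (5,2) (5,1) (5,0) (4,4) (3,4) (2,4) (1,4) (0,4) [ray(0,1) blocked at (5,5)]
  BR@(5,5): attacks (5,4) (4,5) (3,5) (2,5) (1,5) (0,5) [ray(0,-1) blocked at (5,4); ray(-1,0) blocked at (0,5)]
Union (19 distinct): (0,4) (0,5) (1,3) (1,4) (1,5) (2,1) (2,4) (2,5) (3,2) (3,4) (3,5) (4,4) (4,5) (5,0) (5,1) (5,2) (5,3) (5,4) (5,5)

Answer: 19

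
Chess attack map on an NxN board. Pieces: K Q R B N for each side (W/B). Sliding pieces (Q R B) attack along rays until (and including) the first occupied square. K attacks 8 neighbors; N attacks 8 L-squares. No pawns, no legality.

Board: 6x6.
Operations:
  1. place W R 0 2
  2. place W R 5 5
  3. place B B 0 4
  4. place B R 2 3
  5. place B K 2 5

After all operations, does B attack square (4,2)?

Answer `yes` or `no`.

Op 1: place WR@(0,2)
Op 2: place WR@(5,5)
Op 3: place BB@(0,4)
Op 4: place BR@(2,3)
Op 5: place BK@(2,5)
Per-piece attacks for B:
  BB@(0,4): attacks (1,5) (1,3) (2,2) (3,1) (4,0)
  BR@(2,3): attacks (2,4) (2,5) (2,2) (2,1) (2,0) (3,3) (4,3) (5,3) (1,3) (0,3) [ray(0,1) blocked at (2,5)]
  BK@(2,5): attacks (2,4) (3,5) (1,5) (3,4) (1,4)
B attacks (4,2): no

Answer: no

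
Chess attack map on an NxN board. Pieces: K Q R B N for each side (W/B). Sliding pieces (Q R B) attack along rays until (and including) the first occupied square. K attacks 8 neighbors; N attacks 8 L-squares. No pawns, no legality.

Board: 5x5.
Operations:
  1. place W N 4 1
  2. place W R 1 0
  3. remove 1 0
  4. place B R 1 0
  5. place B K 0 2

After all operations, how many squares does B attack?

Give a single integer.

Answer: 10

Derivation:
Op 1: place WN@(4,1)
Op 2: place WR@(1,0)
Op 3: remove (1,0)
Op 4: place BR@(1,0)
Op 5: place BK@(0,2)
Per-piece attacks for B:
  BK@(0,2): attacks (0,3) (0,1) (1,2) (1,3) (1,1)
  BR@(1,0): attacks (1,1) (1,2) (1,3) (1,4) (2,0) (3,0) (4,0) (0,0)
Union (10 distinct): (0,0) (0,1) (0,3) (1,1) (1,2) (1,3) (1,4) (2,0) (3,0) (4,0)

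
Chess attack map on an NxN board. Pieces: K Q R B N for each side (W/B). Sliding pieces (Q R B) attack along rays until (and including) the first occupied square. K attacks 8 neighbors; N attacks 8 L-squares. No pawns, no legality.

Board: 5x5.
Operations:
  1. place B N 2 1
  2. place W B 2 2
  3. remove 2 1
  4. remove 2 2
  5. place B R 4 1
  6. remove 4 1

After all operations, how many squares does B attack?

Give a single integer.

Op 1: place BN@(2,1)
Op 2: place WB@(2,2)
Op 3: remove (2,1)
Op 4: remove (2,2)
Op 5: place BR@(4,1)
Op 6: remove (4,1)
Per-piece attacks for B:
Union (0 distinct): (none)

Answer: 0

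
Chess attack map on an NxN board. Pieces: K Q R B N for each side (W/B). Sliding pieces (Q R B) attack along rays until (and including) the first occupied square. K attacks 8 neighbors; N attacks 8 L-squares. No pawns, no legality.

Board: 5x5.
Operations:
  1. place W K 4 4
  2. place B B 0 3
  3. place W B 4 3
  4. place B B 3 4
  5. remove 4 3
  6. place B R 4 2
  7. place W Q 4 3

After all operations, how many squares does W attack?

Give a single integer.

Op 1: place WK@(4,4)
Op 2: place BB@(0,3)
Op 3: place WB@(4,3)
Op 4: place BB@(3,4)
Op 5: remove (4,3)
Op 6: place BR@(4,2)
Op 7: place WQ@(4,3)
Per-piece attacks for W:
  WQ@(4,3): attacks (4,4) (4,2) (3,3) (2,3) (1,3) (0,3) (3,4) (3,2) (2,1) (1,0) [ray(0,1) blocked at (4,4); ray(0,-1) blocked at (4,2); ray(-1,0) blocked at (0,3); ray(-1,1) blocked at (3,4)]
  WK@(4,4): attacks (4,3) (3,4) (3,3)
Union (11 distinct): (0,3) (1,0) (1,3) (2,1) (2,3) (3,2) (3,3) (3,4) (4,2) (4,3) (4,4)

Answer: 11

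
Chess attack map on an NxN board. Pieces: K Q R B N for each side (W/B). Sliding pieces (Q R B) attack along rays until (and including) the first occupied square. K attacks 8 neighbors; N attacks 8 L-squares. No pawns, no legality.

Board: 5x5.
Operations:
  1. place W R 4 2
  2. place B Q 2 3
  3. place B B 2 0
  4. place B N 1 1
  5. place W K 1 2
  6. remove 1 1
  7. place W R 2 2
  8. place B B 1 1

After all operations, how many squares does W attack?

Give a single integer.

Op 1: place WR@(4,2)
Op 2: place BQ@(2,3)
Op 3: place BB@(2,0)
Op 4: place BN@(1,1)
Op 5: place WK@(1,2)
Op 6: remove (1,1)
Op 7: place WR@(2,2)
Op 8: place BB@(1,1)
Per-piece attacks for W:
  WK@(1,2): attacks (1,3) (1,1) (2,2) (0,2) (2,3) (2,1) (0,3) (0,1)
  WR@(2,2): attacks (2,3) (2,1) (2,0) (3,2) (4,2) (1,2) [ray(0,1) blocked at (2,3); ray(0,-1) blocked at (2,0); ray(1,0) blocked at (4,2); ray(-1,0) blocked at (1,2)]
  WR@(4,2): attacks (4,3) (4,4) (4,1) (4,0) (3,2) (2,2) [ray(-1,0) blocked at (2,2)]
Union (16 distinct): (0,1) (0,2) (0,3) (1,1) (1,2) (1,3) (2,0) (2,1) (2,2) (2,3) (3,2) (4,0) (4,1) (4,2) (4,3) (4,4)

Answer: 16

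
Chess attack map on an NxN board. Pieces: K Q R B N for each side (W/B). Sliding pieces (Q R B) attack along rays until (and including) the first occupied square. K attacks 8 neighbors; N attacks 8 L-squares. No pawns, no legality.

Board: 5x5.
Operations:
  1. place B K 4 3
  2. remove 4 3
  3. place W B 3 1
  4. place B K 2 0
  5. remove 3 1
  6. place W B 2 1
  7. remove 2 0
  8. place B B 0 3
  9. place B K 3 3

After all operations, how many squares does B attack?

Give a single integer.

Answer: 11

Derivation:
Op 1: place BK@(4,3)
Op 2: remove (4,3)
Op 3: place WB@(3,1)
Op 4: place BK@(2,0)
Op 5: remove (3,1)
Op 6: place WB@(2,1)
Op 7: remove (2,0)
Op 8: place BB@(0,3)
Op 9: place BK@(3,3)
Per-piece attacks for B:
  BB@(0,3): attacks (1,4) (1,2) (2,1) [ray(1,-1) blocked at (2,1)]
  BK@(3,3): attacks (3,4) (3,2) (4,3) (2,3) (4,4) (4,2) (2,4) (2,2)
Union (11 distinct): (1,2) (1,4) (2,1) (2,2) (2,3) (2,4) (3,2) (3,4) (4,2) (4,3) (4,4)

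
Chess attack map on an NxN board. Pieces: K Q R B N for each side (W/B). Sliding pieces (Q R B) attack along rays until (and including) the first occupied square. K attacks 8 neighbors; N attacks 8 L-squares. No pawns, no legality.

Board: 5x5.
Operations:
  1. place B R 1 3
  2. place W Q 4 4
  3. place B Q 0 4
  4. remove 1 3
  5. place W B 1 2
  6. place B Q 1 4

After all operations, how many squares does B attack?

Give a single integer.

Answer: 17

Derivation:
Op 1: place BR@(1,3)
Op 2: place WQ@(4,4)
Op 3: place BQ@(0,4)
Op 4: remove (1,3)
Op 5: place WB@(1,2)
Op 6: place BQ@(1,4)
Per-piece attacks for B:
  BQ@(0,4): attacks (0,3) (0,2) (0,1) (0,0) (1,4) (1,3) (2,2) (3,1) (4,0) [ray(1,0) blocked at (1,4)]
  BQ@(1,4): attacks (1,3) (1,2) (2,4) (3,4) (4,4) (0,4) (2,3) (3,2) (4,1) (0,3) [ray(0,-1) blocked at (1,2); ray(1,0) blocked at (4,4); ray(-1,0) blocked at (0,4)]
Union (17 distinct): (0,0) (0,1) (0,2) (0,3) (0,4) (1,2) (1,3) (1,4) (2,2) (2,3) (2,4) (3,1) (3,2) (3,4) (4,0) (4,1) (4,4)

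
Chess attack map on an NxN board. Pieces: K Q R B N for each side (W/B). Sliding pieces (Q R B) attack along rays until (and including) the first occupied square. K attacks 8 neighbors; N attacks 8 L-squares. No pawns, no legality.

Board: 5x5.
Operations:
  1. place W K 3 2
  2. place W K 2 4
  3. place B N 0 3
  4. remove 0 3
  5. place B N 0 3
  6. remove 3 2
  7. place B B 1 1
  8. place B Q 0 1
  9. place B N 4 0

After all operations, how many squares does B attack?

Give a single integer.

Op 1: place WK@(3,2)
Op 2: place WK@(2,4)
Op 3: place BN@(0,3)
Op 4: remove (0,3)
Op 5: place BN@(0,3)
Op 6: remove (3,2)
Op 7: place BB@(1,1)
Op 8: place BQ@(0,1)
Op 9: place BN@(4,0)
Per-piece attacks for B:
  BQ@(0,1): attacks (0,2) (0,3) (0,0) (1,1) (1,2) (2,3) (3,4) (1,0) [ray(0,1) blocked at (0,3); ray(1,0) blocked at (1,1)]
  BN@(0,3): attacks (2,4) (1,1) (2,2)
  BB@(1,1): attacks (2,2) (3,3) (4,4) (2,0) (0,2) (0,0)
  BN@(4,0): attacks (3,2) (2,1)
Union (15 distinct): (0,0) (0,2) (0,3) (1,0) (1,1) (1,2) (2,0) (2,1) (2,2) (2,3) (2,4) (3,2) (3,3) (3,4) (4,4)

Answer: 15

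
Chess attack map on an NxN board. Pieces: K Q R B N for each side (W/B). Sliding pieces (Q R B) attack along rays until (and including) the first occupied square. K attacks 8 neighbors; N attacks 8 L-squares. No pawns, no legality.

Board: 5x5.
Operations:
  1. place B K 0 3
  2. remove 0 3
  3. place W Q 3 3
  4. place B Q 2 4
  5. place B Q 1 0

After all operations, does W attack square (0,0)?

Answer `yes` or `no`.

Answer: yes

Derivation:
Op 1: place BK@(0,3)
Op 2: remove (0,3)
Op 3: place WQ@(3,3)
Op 4: place BQ@(2,4)
Op 5: place BQ@(1,0)
Per-piece attacks for W:
  WQ@(3,3): attacks (3,4) (3,2) (3,1) (3,0) (4,3) (2,3) (1,3) (0,3) (4,4) (4,2) (2,4) (2,2) (1,1) (0,0) [ray(-1,1) blocked at (2,4)]
W attacks (0,0): yes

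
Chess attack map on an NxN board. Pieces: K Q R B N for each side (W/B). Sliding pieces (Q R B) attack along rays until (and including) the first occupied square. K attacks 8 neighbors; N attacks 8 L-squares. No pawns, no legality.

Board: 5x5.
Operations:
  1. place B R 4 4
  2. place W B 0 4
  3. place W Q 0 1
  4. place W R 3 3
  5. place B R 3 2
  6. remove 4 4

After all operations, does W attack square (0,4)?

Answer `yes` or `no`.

Op 1: place BR@(4,4)
Op 2: place WB@(0,4)
Op 3: place WQ@(0,1)
Op 4: place WR@(3,3)
Op 5: place BR@(3,2)
Op 6: remove (4,4)
Per-piece attacks for W:
  WQ@(0,1): attacks (0,2) (0,3) (0,4) (0,0) (1,1) (2,1) (3,1) (4,1) (1,2) (2,3) (3,4) (1,0) [ray(0,1) blocked at (0,4)]
  WB@(0,4): attacks (1,3) (2,2) (3,1) (4,0)
  WR@(3,3): attacks (3,4) (3,2) (4,3) (2,3) (1,3) (0,3) [ray(0,-1) blocked at (3,2)]
W attacks (0,4): yes

Answer: yes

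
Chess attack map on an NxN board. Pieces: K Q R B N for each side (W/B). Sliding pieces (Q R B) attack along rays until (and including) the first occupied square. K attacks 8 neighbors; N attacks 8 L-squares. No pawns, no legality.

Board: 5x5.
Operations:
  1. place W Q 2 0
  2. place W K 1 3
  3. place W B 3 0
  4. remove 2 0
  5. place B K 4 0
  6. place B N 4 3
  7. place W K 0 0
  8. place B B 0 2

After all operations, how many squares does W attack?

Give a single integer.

Op 1: place WQ@(2,0)
Op 2: place WK@(1,3)
Op 3: place WB@(3,0)
Op 4: remove (2,0)
Op 5: place BK@(4,0)
Op 6: place BN@(4,3)
Op 7: place WK@(0,0)
Op 8: place BB@(0,2)
Per-piece attacks for W:
  WK@(0,0): attacks (0,1) (1,0) (1,1)
  WK@(1,3): attacks (1,4) (1,2) (2,3) (0,3) (2,4) (2,2) (0,4) (0,2)
  WB@(3,0): attacks (4,1) (2,1) (1,2) (0,3)
Union (13 distinct): (0,1) (0,2) (0,3) (0,4) (1,0) (1,1) (1,2) (1,4) (2,1) (2,2) (2,3) (2,4) (4,1)

Answer: 13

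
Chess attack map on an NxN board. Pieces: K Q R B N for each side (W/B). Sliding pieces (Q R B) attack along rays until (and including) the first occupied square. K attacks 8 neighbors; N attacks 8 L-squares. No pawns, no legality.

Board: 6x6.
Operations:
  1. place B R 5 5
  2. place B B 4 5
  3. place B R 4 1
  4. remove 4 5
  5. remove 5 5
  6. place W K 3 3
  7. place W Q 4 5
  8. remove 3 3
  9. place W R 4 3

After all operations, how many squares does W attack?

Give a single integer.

Answer: 19

Derivation:
Op 1: place BR@(5,5)
Op 2: place BB@(4,5)
Op 3: place BR@(4,1)
Op 4: remove (4,5)
Op 5: remove (5,5)
Op 6: place WK@(3,3)
Op 7: place WQ@(4,5)
Op 8: remove (3,3)
Op 9: place WR@(4,3)
Per-piece attacks for W:
  WR@(4,3): attacks (4,4) (4,5) (4,2) (4,1) (5,3) (3,3) (2,3) (1,3) (0,3) [ray(0,1) blocked at (4,5); ray(0,-1) blocked at (4,1)]
  WQ@(4,5): attacks (4,4) (4,3) (5,5) (3,5) (2,5) (1,5) (0,5) (5,4) (3,4) (2,3) (1,2) (0,1) [ray(0,-1) blocked at (4,3)]
Union (19 distinct): (0,1) (0,3) (0,5) (1,2) (1,3) (1,5) (2,3) (2,5) (3,3) (3,4) (3,5) (4,1) (4,2) (4,3) (4,4) (4,5) (5,3) (5,4) (5,5)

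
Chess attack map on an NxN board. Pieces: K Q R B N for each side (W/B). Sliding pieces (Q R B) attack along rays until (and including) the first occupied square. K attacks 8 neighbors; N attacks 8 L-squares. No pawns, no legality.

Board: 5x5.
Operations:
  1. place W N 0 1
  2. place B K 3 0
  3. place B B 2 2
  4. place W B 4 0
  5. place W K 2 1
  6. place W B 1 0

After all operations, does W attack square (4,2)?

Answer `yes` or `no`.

Op 1: place WN@(0,1)
Op 2: place BK@(3,0)
Op 3: place BB@(2,2)
Op 4: place WB@(4,0)
Op 5: place WK@(2,1)
Op 6: place WB@(1,0)
Per-piece attacks for W:
  WN@(0,1): attacks (1,3) (2,2) (2,0)
  WB@(1,0): attacks (2,1) (0,1) [ray(1,1) blocked at (2,1); ray(-1,1) blocked at (0,1)]
  WK@(2,1): attacks (2,2) (2,0) (3,1) (1,1) (3,2) (3,0) (1,2) (1,0)
  WB@(4,0): attacks (3,1) (2,2) [ray(-1,1) blocked at (2,2)]
W attacks (4,2): no

Answer: no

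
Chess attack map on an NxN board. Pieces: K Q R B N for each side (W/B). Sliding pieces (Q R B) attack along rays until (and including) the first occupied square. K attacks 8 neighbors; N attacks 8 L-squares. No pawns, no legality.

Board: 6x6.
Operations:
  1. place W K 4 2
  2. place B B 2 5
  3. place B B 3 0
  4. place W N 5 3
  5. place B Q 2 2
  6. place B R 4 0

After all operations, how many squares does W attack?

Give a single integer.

Answer: 10

Derivation:
Op 1: place WK@(4,2)
Op 2: place BB@(2,5)
Op 3: place BB@(3,0)
Op 4: place WN@(5,3)
Op 5: place BQ@(2,2)
Op 6: place BR@(4,0)
Per-piece attacks for W:
  WK@(4,2): attacks (4,3) (4,1) (5,2) (3,2) (5,3) (5,1) (3,3) (3,1)
  WN@(5,3): attacks (4,5) (3,4) (4,1) (3,2)
Union (10 distinct): (3,1) (3,2) (3,3) (3,4) (4,1) (4,3) (4,5) (5,1) (5,2) (5,3)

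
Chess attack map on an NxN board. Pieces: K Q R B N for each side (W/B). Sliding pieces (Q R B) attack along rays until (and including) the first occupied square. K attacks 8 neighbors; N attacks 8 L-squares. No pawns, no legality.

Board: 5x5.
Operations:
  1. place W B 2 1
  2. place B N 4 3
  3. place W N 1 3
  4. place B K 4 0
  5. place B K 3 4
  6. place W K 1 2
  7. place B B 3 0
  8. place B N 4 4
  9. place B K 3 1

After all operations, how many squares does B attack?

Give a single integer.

Answer: 14

Derivation:
Op 1: place WB@(2,1)
Op 2: place BN@(4,3)
Op 3: place WN@(1,3)
Op 4: place BK@(4,0)
Op 5: place BK@(3,4)
Op 6: place WK@(1,2)
Op 7: place BB@(3,0)
Op 8: place BN@(4,4)
Op 9: place BK@(3,1)
Per-piece attacks for B:
  BB@(3,0): attacks (4,1) (2,1) [ray(-1,1) blocked at (2,1)]
  BK@(3,1): attacks (3,2) (3,0) (4,1) (2,1) (4,2) (4,0) (2,2) (2,0)
  BK@(3,4): attacks (3,3) (4,4) (2,4) (4,3) (2,3)
  BK@(4,0): attacks (4,1) (3,0) (3,1)
  BN@(4,3): attacks (2,4) (3,1) (2,2)
  BN@(4,4): attacks (3,2) (2,3)
Union (14 distinct): (2,0) (2,1) (2,2) (2,3) (2,4) (3,0) (3,1) (3,2) (3,3) (4,0) (4,1) (4,2) (4,3) (4,4)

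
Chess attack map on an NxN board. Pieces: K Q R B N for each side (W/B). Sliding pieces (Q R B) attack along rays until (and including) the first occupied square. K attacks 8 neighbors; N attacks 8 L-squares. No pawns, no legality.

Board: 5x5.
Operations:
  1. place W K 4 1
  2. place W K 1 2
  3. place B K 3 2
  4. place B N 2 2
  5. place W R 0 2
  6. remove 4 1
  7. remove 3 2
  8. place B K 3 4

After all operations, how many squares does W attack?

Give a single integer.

Op 1: place WK@(4,1)
Op 2: place WK@(1,2)
Op 3: place BK@(3,2)
Op 4: place BN@(2,2)
Op 5: place WR@(0,2)
Op 6: remove (4,1)
Op 7: remove (3,2)
Op 8: place BK@(3,4)
Per-piece attacks for W:
  WR@(0,2): attacks (0,3) (0,4) (0,1) (0,0) (1,2) [ray(1,0) blocked at (1,2)]
  WK@(1,2): attacks (1,3) (1,1) (2,2) (0,2) (2,3) (2,1) (0,3) (0,1)
Union (11 distinct): (0,0) (0,1) (0,2) (0,3) (0,4) (1,1) (1,2) (1,3) (2,1) (2,2) (2,3)

Answer: 11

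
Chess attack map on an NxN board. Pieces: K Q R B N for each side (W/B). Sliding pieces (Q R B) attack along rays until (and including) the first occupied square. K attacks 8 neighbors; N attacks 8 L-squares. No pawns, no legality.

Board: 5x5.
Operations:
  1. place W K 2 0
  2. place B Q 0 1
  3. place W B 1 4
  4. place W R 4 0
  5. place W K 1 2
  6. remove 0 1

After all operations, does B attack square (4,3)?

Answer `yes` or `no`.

Answer: no

Derivation:
Op 1: place WK@(2,0)
Op 2: place BQ@(0,1)
Op 3: place WB@(1,4)
Op 4: place WR@(4,0)
Op 5: place WK@(1,2)
Op 6: remove (0,1)
Per-piece attacks for B:
B attacks (4,3): no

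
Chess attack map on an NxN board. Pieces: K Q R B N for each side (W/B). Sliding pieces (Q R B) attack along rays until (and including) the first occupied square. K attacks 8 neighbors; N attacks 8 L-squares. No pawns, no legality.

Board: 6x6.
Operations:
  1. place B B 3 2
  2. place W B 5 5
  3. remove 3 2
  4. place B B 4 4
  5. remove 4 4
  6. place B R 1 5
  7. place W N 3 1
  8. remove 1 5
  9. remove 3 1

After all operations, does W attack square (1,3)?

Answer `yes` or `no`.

Answer: no

Derivation:
Op 1: place BB@(3,2)
Op 2: place WB@(5,5)
Op 3: remove (3,2)
Op 4: place BB@(4,4)
Op 5: remove (4,4)
Op 6: place BR@(1,5)
Op 7: place WN@(3,1)
Op 8: remove (1,5)
Op 9: remove (3,1)
Per-piece attacks for W:
  WB@(5,5): attacks (4,4) (3,3) (2,2) (1,1) (0,0)
W attacks (1,3): no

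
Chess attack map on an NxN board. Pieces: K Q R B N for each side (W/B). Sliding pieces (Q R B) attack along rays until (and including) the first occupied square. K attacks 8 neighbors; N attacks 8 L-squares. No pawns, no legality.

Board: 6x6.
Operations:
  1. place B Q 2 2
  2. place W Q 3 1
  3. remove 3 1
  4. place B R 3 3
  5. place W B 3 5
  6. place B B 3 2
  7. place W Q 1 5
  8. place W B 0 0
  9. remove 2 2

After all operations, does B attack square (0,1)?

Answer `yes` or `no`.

Answer: no

Derivation:
Op 1: place BQ@(2,2)
Op 2: place WQ@(3,1)
Op 3: remove (3,1)
Op 4: place BR@(3,3)
Op 5: place WB@(3,5)
Op 6: place BB@(3,2)
Op 7: place WQ@(1,5)
Op 8: place WB@(0,0)
Op 9: remove (2,2)
Per-piece attacks for B:
  BB@(3,2): attacks (4,3) (5,4) (4,1) (5,0) (2,3) (1,4) (0,5) (2,1) (1,0)
  BR@(3,3): attacks (3,4) (3,5) (3,2) (4,3) (5,3) (2,3) (1,3) (0,3) [ray(0,1) blocked at (3,5); ray(0,-1) blocked at (3,2)]
B attacks (0,1): no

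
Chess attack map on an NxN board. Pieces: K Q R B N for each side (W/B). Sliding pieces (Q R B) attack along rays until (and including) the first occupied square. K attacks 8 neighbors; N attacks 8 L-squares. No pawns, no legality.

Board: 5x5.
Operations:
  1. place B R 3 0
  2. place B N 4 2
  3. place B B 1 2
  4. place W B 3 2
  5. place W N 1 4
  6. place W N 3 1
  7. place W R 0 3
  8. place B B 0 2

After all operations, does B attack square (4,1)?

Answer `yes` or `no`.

Answer: no

Derivation:
Op 1: place BR@(3,0)
Op 2: place BN@(4,2)
Op 3: place BB@(1,2)
Op 4: place WB@(3,2)
Op 5: place WN@(1,4)
Op 6: place WN@(3,1)
Op 7: place WR@(0,3)
Op 8: place BB@(0,2)
Per-piece attacks for B:
  BB@(0,2): attacks (1,3) (2,4) (1,1) (2,0)
  BB@(1,2): attacks (2,3) (3,4) (2,1) (3,0) (0,3) (0,1) [ray(1,-1) blocked at (3,0); ray(-1,1) blocked at (0,3)]
  BR@(3,0): attacks (3,1) (4,0) (2,0) (1,0) (0,0) [ray(0,1) blocked at (3,1)]
  BN@(4,2): attacks (3,4) (2,3) (3,0) (2,1)
B attacks (4,1): no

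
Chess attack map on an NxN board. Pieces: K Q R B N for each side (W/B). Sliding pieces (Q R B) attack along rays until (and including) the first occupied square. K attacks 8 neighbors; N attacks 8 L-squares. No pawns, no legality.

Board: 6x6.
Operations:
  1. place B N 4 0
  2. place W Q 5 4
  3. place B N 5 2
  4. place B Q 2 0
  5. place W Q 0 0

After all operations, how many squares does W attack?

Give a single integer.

Op 1: place BN@(4,0)
Op 2: place WQ@(5,4)
Op 3: place BN@(5,2)
Op 4: place BQ@(2,0)
Op 5: place WQ@(0,0)
Per-piece attacks for W:
  WQ@(0,0): attacks (0,1) (0,2) (0,3) (0,4) (0,5) (1,0) (2,0) (1,1) (2,2) (3,3) (4,4) (5,5) [ray(1,0) blocked at (2,0)]
  WQ@(5,4): attacks (5,5) (5,3) (5,2) (4,4) (3,4) (2,4) (1,4) (0,4) (4,5) (4,3) (3,2) (2,1) (1,0) [ray(0,-1) blocked at (5,2)]
Union (21 distinct): (0,1) (0,2) (0,3) (0,4) (0,5) (1,0) (1,1) (1,4) (2,0) (2,1) (2,2) (2,4) (3,2) (3,3) (3,4) (4,3) (4,4) (4,5) (5,2) (5,3) (5,5)

Answer: 21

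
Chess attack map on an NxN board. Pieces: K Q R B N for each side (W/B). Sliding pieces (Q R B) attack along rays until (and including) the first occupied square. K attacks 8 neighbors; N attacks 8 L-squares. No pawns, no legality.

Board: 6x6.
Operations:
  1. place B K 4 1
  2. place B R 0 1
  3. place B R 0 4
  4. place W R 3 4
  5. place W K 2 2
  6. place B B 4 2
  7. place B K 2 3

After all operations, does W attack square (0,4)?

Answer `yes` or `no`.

Op 1: place BK@(4,1)
Op 2: place BR@(0,1)
Op 3: place BR@(0,4)
Op 4: place WR@(3,4)
Op 5: place WK@(2,2)
Op 6: place BB@(4,2)
Op 7: place BK@(2,3)
Per-piece attacks for W:
  WK@(2,2): attacks (2,3) (2,1) (3,2) (1,2) (3,3) (3,1) (1,3) (1,1)
  WR@(3,4): attacks (3,5) (3,3) (3,2) (3,1) (3,0) (4,4) (5,4) (2,4) (1,4) (0,4) [ray(-1,0) blocked at (0,4)]
W attacks (0,4): yes

Answer: yes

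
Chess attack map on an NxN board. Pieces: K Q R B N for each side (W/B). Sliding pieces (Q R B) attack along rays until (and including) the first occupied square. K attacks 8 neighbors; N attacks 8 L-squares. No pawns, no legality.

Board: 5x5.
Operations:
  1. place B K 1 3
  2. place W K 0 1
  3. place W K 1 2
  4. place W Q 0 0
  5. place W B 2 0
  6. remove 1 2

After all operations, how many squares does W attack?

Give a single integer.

Op 1: place BK@(1,3)
Op 2: place WK@(0,1)
Op 3: place WK@(1,2)
Op 4: place WQ@(0,0)
Op 5: place WB@(2,0)
Op 6: remove (1,2)
Per-piece attacks for W:
  WQ@(0,0): attacks (0,1) (1,0) (2,0) (1,1) (2,2) (3,3) (4,4) [ray(0,1) blocked at (0,1); ray(1,0) blocked at (2,0)]
  WK@(0,1): attacks (0,2) (0,0) (1,1) (1,2) (1,0)
  WB@(2,0): attacks (3,1) (4,2) (1,1) (0,2)
Union (12 distinct): (0,0) (0,1) (0,2) (1,0) (1,1) (1,2) (2,0) (2,2) (3,1) (3,3) (4,2) (4,4)

Answer: 12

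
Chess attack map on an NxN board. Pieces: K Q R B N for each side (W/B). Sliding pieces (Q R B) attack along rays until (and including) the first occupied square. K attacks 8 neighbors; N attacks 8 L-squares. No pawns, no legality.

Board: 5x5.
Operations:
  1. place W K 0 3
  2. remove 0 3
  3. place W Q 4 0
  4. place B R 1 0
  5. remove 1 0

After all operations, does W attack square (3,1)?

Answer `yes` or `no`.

Op 1: place WK@(0,3)
Op 2: remove (0,3)
Op 3: place WQ@(4,0)
Op 4: place BR@(1,0)
Op 5: remove (1,0)
Per-piece attacks for W:
  WQ@(4,0): attacks (4,1) (4,2) (4,3) (4,4) (3,0) (2,0) (1,0) (0,0) (3,1) (2,2) (1,3) (0,4)
W attacks (3,1): yes

Answer: yes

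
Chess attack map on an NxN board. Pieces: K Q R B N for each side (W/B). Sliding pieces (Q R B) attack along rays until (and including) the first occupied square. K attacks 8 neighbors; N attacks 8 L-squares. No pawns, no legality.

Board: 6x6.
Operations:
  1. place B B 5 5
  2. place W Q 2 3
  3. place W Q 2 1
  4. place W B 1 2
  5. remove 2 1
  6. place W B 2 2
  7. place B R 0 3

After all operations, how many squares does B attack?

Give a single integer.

Answer: 10

Derivation:
Op 1: place BB@(5,5)
Op 2: place WQ@(2,3)
Op 3: place WQ@(2,1)
Op 4: place WB@(1,2)
Op 5: remove (2,1)
Op 6: place WB@(2,2)
Op 7: place BR@(0,3)
Per-piece attacks for B:
  BR@(0,3): attacks (0,4) (0,5) (0,2) (0,1) (0,0) (1,3) (2,3) [ray(1,0) blocked at (2,3)]
  BB@(5,5): attacks (4,4) (3,3) (2,2) [ray(-1,-1) blocked at (2,2)]
Union (10 distinct): (0,0) (0,1) (0,2) (0,4) (0,5) (1,3) (2,2) (2,3) (3,3) (4,4)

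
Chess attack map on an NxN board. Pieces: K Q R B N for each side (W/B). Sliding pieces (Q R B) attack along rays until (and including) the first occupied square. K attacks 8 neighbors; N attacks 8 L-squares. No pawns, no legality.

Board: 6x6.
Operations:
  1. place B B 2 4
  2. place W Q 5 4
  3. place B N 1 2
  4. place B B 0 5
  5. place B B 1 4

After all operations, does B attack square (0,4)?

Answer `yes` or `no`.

Answer: yes

Derivation:
Op 1: place BB@(2,4)
Op 2: place WQ@(5,4)
Op 3: place BN@(1,2)
Op 4: place BB@(0,5)
Op 5: place BB@(1,4)
Per-piece attacks for B:
  BB@(0,5): attacks (1,4) [ray(1,-1) blocked at (1,4)]
  BN@(1,2): attacks (2,4) (3,3) (0,4) (2,0) (3,1) (0,0)
  BB@(1,4): attacks (2,5) (2,3) (3,2) (4,1) (5,0) (0,5) (0,3) [ray(-1,1) blocked at (0,5)]
  BB@(2,4): attacks (3,5) (3,3) (4,2) (5,1) (1,5) (1,3) (0,2)
B attacks (0,4): yes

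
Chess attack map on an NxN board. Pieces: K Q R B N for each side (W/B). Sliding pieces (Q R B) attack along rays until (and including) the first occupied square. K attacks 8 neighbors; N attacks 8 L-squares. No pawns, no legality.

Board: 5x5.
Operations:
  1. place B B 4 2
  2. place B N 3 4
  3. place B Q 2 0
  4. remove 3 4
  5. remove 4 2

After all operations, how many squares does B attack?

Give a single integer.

Op 1: place BB@(4,2)
Op 2: place BN@(3,4)
Op 3: place BQ@(2,0)
Op 4: remove (3,4)
Op 5: remove (4,2)
Per-piece attacks for B:
  BQ@(2,0): attacks (2,1) (2,2) (2,3) (2,4) (3,0) (4,0) (1,0) (0,0) (3,1) (4,2) (1,1) (0,2)
Union (12 distinct): (0,0) (0,2) (1,0) (1,1) (2,1) (2,2) (2,3) (2,4) (3,0) (3,1) (4,0) (4,2)

Answer: 12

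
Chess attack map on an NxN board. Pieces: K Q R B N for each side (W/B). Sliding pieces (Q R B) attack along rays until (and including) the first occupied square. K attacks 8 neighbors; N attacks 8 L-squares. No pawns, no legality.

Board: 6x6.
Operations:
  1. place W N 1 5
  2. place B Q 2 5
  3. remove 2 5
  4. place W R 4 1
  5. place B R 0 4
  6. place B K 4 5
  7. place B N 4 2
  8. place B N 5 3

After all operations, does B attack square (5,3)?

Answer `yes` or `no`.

Op 1: place WN@(1,5)
Op 2: place BQ@(2,5)
Op 3: remove (2,5)
Op 4: place WR@(4,1)
Op 5: place BR@(0,4)
Op 6: place BK@(4,5)
Op 7: place BN@(4,2)
Op 8: place BN@(5,3)
Per-piece attacks for B:
  BR@(0,4): attacks (0,5) (0,3) (0,2) (0,1) (0,0) (1,4) (2,4) (3,4) (4,4) (5,4)
  BN@(4,2): attacks (5,4) (3,4) (2,3) (5,0) (3,0) (2,1)
  BK@(4,5): attacks (4,4) (5,5) (3,5) (5,4) (3,4)
  BN@(5,3): attacks (4,5) (3,4) (4,1) (3,2)
B attacks (5,3): no

Answer: no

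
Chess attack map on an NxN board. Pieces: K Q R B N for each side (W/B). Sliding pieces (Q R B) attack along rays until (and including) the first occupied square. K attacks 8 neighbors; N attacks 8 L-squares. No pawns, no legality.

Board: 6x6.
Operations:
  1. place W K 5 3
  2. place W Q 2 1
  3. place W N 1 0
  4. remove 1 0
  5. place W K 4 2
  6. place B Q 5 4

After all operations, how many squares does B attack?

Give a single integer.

Op 1: place WK@(5,3)
Op 2: place WQ@(2,1)
Op 3: place WN@(1,0)
Op 4: remove (1,0)
Op 5: place WK@(4,2)
Op 6: place BQ@(5,4)
Per-piece attacks for B:
  BQ@(5,4): attacks (5,5) (5,3) (4,4) (3,4) (2,4) (1,4) (0,4) (4,5) (4,3) (3,2) (2,1) [ray(0,-1) blocked at (5,3); ray(-1,-1) blocked at (2,1)]
Union (11 distinct): (0,4) (1,4) (2,1) (2,4) (3,2) (3,4) (4,3) (4,4) (4,5) (5,3) (5,5)

Answer: 11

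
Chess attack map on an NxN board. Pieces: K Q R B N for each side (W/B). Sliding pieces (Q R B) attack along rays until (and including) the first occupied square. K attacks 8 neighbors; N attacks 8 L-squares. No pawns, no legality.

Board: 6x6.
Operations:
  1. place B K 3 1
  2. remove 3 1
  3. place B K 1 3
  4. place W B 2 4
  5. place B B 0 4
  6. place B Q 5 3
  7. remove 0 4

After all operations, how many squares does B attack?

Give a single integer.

Op 1: place BK@(3,1)
Op 2: remove (3,1)
Op 3: place BK@(1,3)
Op 4: place WB@(2,4)
Op 5: place BB@(0,4)
Op 6: place BQ@(5,3)
Op 7: remove (0,4)
Per-piece attacks for B:
  BK@(1,3): attacks (1,4) (1,2) (2,3) (0,3) (2,4) (2,2) (0,4) (0,2)
  BQ@(5,3): attacks (5,4) (5,5) (5,2) (5,1) (5,0) (4,3) (3,3) (2,3) (1,3) (4,4) (3,5) (4,2) (3,1) (2,0) [ray(-1,0) blocked at (1,3)]
Union (21 distinct): (0,2) (0,3) (0,4) (1,2) (1,3) (1,4) (2,0) (2,2) (2,3) (2,4) (3,1) (3,3) (3,5) (4,2) (4,3) (4,4) (5,0) (5,1) (5,2) (5,4) (5,5)

Answer: 21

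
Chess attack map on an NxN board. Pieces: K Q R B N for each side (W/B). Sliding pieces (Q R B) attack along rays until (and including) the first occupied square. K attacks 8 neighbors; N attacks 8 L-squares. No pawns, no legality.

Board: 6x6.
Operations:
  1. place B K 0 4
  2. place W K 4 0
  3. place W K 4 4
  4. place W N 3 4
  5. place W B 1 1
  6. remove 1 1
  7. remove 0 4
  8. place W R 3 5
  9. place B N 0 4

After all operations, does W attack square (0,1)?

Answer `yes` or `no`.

Op 1: place BK@(0,4)
Op 2: place WK@(4,0)
Op 3: place WK@(4,4)
Op 4: place WN@(3,4)
Op 5: place WB@(1,1)
Op 6: remove (1,1)
Op 7: remove (0,4)
Op 8: place WR@(3,5)
Op 9: place BN@(0,4)
Per-piece attacks for W:
  WN@(3,4): attacks (5,5) (1,5) (4,2) (5,3) (2,2) (1,3)
  WR@(3,5): attacks (3,4) (4,5) (5,5) (2,5) (1,5) (0,5) [ray(0,-1) blocked at (3,4)]
  WK@(4,0): attacks (4,1) (5,0) (3,0) (5,1) (3,1)
  WK@(4,4): attacks (4,5) (4,3) (5,4) (3,4) (5,5) (5,3) (3,5) (3,3)
W attacks (0,1): no

Answer: no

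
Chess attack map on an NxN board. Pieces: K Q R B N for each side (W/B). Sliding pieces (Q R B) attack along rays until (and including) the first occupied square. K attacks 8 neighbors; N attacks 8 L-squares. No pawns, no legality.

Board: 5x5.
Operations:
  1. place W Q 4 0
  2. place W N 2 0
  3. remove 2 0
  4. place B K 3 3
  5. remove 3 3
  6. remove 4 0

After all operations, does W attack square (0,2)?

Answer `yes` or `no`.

Answer: no

Derivation:
Op 1: place WQ@(4,0)
Op 2: place WN@(2,0)
Op 3: remove (2,0)
Op 4: place BK@(3,3)
Op 5: remove (3,3)
Op 6: remove (4,0)
Per-piece attacks for W:
W attacks (0,2): no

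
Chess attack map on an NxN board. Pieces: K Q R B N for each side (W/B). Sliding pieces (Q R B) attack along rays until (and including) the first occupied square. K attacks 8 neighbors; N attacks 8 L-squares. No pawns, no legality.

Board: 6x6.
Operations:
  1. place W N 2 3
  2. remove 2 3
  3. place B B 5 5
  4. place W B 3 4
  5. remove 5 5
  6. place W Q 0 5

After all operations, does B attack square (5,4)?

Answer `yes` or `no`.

Answer: no

Derivation:
Op 1: place WN@(2,3)
Op 2: remove (2,3)
Op 3: place BB@(5,5)
Op 4: place WB@(3,4)
Op 5: remove (5,5)
Op 6: place WQ@(0,5)
Per-piece attacks for B:
B attacks (5,4): no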